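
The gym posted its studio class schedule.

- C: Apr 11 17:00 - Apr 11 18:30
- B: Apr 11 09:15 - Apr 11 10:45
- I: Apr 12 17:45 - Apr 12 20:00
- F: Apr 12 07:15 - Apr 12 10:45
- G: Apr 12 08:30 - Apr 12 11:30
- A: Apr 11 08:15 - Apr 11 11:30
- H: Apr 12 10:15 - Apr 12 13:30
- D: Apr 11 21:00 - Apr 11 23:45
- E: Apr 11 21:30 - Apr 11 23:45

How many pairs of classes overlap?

Check each pair: they overlap iff neither finishes before the other starts.
Sorted by start: A, B, C, D, E, F, G, H, I.
B starts before A ends → A and B overlap.
C starts after A ends, so A has no further overlaps.
C starts after B ends, so B has no further overlaps.
D starts after C ends, so C has no further overlaps.
E starts before D ends → D and E overlap.
F starts after D ends, so D has no further overlaps.
F starts after E ends, so E has no further overlaps.
G starts before F ends → F and G overlap.
H starts before F ends → F and H overlap.
I starts after F ends.
H starts before G ends → G and H overlap.
I starts after G ends.
I starts after H ends.
Overlapping pairs: A & B, D & E, F & G, F & H, G & H — 5 in total.

5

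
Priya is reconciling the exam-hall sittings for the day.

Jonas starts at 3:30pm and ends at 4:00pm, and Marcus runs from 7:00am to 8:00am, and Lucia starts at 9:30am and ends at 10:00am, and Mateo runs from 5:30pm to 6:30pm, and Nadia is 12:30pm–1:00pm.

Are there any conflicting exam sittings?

Check each pair: they overlap iff neither finishes before the other starts.
Sorted by start: Marcus, Lucia, Nadia, Jonas, Mateo.
Lucia starts after Marcus ends — done with Marcus.
Nadia starts after Lucia ends — done with Lucia.
Jonas starts after Nadia ends — done with Nadia.
Mateo starts after Jonas ends.
Every pair is clear; the schedule has no overlaps.

No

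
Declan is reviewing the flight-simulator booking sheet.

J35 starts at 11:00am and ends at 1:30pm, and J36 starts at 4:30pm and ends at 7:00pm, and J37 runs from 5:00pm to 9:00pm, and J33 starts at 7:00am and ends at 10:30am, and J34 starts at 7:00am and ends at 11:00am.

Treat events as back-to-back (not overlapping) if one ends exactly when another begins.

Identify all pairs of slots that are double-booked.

J33 & J34, J36 & J37

Sorted by start: J33, J34, J35, J36, J37.
J34 starts before J33 ends → J33 and J34 overlap.
J35 starts after J33 ends — done with J33.
J35 starts exactly when J34 ends (back-to-back, no overlap) — done with J34.
J36 starts after J35 ends — done with J35.
J37 starts before J36 ends → J36 and J37 overlap.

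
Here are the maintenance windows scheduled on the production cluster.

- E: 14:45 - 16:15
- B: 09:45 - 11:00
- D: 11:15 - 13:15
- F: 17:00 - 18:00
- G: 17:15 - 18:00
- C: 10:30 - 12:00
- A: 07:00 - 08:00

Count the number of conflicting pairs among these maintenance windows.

Sorted by start: A, B, C, D, E, F, G.
B starts after A ends; A is clear from here.
C starts before B ends → B and C overlap.
D starts after B ends; B is clear from here.
D starts before C ends → C and D overlap.
E starts after C ends; C is clear from here.
E starts after D ends; D is clear from here.
F starts after E ends; E is clear from here.
G starts before F ends → F and G overlap.
Overlapping pairs: B & C, C & D, F & G — 3 in total.

3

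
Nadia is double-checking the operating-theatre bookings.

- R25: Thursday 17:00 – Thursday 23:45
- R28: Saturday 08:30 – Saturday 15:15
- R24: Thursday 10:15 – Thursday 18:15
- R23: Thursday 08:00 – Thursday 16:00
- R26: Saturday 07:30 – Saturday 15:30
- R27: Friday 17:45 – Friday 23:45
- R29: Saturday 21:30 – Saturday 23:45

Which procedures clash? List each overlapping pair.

R23 & R24, R24 & R25, R26 & R28

Check each pair: they overlap iff neither finishes before the other starts.
Sorted by start: R23, R24, R25, R27, R26, R28, R29.
R24 starts before R23 ends → R23 and R24 overlap.
R25 starts after R23 ends, so R23 has no further overlaps.
R25 starts before R24 ends → R24 and R25 overlap.
R27 starts after R24 ends, so R24 has no further overlaps.
R27 starts after R25 ends, so R25 has no further overlaps.
R26 starts after R27 ends, so R27 has no further overlaps.
R28 starts before R26 ends → R26 and R28 overlap.
R29 starts after R26 ends.
R29 starts after R28 ends.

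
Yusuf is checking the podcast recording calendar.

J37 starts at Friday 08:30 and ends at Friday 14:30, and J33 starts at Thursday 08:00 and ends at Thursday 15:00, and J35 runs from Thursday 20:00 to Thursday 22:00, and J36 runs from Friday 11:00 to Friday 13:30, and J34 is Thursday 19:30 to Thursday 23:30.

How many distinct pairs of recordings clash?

Sorted by start: J33, J34, J35, J37, J36.
J34 starts after J33 ends, so J33 has no further overlaps.
J35 starts before J34 ends → J34 and J35 overlap.
J37 starts after J34 ends, so J34 has no further overlaps.
J37 starts after J35 ends, so J35 has no further overlaps.
J36 starts before J37 ends → J37 and J36 overlap.
Overlapping pairs: J34 & J35, J36 & J37 — 2 in total.

2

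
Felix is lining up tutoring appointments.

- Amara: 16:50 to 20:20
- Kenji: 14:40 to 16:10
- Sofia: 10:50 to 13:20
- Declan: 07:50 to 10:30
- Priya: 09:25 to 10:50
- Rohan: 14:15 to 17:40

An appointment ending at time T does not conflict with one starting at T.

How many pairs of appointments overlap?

3

Sorted by start: Declan, Priya, Sofia, Rohan, Kenji, Amara.
Priya starts before Declan ends → Declan and Priya overlap.
Sofia starts after Declan ends — done with Declan.
Sofia starts exactly when Priya ends (back-to-back, no overlap) — done with Priya.
Rohan starts after Sofia ends — done with Sofia.
Kenji starts before Rohan ends → Rohan and Kenji overlap.
Amara starts before Rohan ends → Rohan and Amara overlap.
Amara starts after Kenji ends.
Overlapping pairs: Amara & Rohan, Declan & Priya, Kenji & Rohan — 3 in total.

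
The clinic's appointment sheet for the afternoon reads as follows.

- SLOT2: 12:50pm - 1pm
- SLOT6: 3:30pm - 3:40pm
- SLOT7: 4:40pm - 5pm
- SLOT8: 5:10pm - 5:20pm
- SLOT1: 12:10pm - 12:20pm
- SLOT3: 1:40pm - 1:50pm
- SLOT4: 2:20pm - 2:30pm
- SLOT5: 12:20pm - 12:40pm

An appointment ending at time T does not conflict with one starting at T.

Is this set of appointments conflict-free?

Yes

Two intervals overlap when each starts before the other ends.
Sorted by start: SLOT1, SLOT5, SLOT2, SLOT3, SLOT4, SLOT6, SLOT7, SLOT8.
SLOT5 starts exactly when SLOT1 ends (back-to-back, no overlap); SLOT1 is clear from here.
SLOT2 starts after SLOT5 ends; SLOT5 is clear from here.
SLOT3 starts after SLOT2 ends; SLOT2 is clear from here.
SLOT4 starts after SLOT3 ends; SLOT3 is clear from here.
SLOT6 starts after SLOT4 ends; SLOT4 is clear from here.
SLOT7 starts after SLOT6 ends; SLOT6 is clear from here.
SLOT8 starts after SLOT7 ends.
Every pair is clear; the schedule has no overlaps.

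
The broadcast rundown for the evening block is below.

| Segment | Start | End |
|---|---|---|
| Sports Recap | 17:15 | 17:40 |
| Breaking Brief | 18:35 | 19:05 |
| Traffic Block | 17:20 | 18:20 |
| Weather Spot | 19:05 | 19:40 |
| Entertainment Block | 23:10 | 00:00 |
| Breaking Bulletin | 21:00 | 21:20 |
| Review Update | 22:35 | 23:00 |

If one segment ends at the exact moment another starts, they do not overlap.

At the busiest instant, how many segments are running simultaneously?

Sort all start/end points and keep a running count:
17:15 start Sports Recap → 1
17:20 start Traffic Block → 2
17:40 end Sports Recap → 1
18:20 end Traffic Block → 0
18:35 start Breaking Brief → 1
19:05 end Breaking Brief → 0
19:05 start Weather Spot → 1
19:40 end Weather Spot → 0
21:00 start Breaking Bulletin → 1
21:20 end Breaking Bulletin → 0
22:35 start Review Update → 1
23:00 end Review Update → 0
23:10 start Entertainment Block → 1
00:00 end Entertainment Block → 0
Peak is 2, at 17:20 (Sports Recap, Traffic Block).

2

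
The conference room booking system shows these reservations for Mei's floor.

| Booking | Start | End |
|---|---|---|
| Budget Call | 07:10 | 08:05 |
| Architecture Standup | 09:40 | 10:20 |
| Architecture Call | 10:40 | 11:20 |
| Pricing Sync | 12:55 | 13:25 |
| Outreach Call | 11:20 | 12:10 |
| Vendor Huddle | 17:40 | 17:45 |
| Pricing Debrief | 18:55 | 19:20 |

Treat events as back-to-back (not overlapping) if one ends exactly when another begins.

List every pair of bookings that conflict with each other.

none

Sorted by start: Budget Call, Architecture Standup, Architecture Call, Outreach Call, Pricing Sync, Vendor Huddle, Pricing Debrief.
Architecture Standup starts after Budget Call ends — done with Budget Call.
Architecture Call starts after Architecture Standup ends — done with Architecture Standup.
Outreach Call starts exactly when Architecture Call ends (back-to-back, no overlap) — done with Architecture Call.
Pricing Sync starts after Outreach Call ends — done with Outreach Call.
Vendor Huddle starts after Pricing Sync ends — done with Pricing Sync.
Pricing Debrief starts after Vendor Huddle ends.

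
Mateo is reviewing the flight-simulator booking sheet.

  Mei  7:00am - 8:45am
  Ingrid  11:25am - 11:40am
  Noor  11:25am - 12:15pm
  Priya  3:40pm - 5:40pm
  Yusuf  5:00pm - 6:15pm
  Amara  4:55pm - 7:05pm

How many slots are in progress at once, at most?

Sort all start/end points and keep a running count:
7:00am start Mei → 1
8:45am end Mei → 0
11:25am start Ingrid → 1
11:25am start Noor → 2
11:40am end Ingrid → 1
12:15pm end Noor → 0
3:40pm start Priya → 1
4:55pm start Amara → 2
5:00pm start Yusuf → 3
5:40pm end Priya → 2
6:15pm end Yusuf → 1
7:05pm end Amara → 0
Peak is 3, at 5:00pm (Amara, Priya, Yusuf).

3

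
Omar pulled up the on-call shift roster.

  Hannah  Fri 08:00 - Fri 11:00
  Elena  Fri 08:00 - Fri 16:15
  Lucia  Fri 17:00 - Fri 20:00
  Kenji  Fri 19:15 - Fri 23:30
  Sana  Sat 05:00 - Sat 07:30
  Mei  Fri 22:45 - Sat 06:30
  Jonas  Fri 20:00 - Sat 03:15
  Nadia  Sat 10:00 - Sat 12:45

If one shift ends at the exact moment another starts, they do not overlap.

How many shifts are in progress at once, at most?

3

Walk through starts and ends in time order (an end at T is processed before a start at T):
Fri 08:00 start Elena → 1
Fri 08:00 start Hannah → 2
Fri 11:00 end Hannah → 1
Fri 16:15 end Elena → 0
Fri 17:00 start Lucia → 1
Fri 19:15 start Kenji → 2
Fri 20:00 end Lucia → 1
Fri 20:00 start Jonas → 2
Fri 22:45 start Mei → 3
Fri 23:30 end Kenji → 2
Sat 03:15 end Jonas → 1
Sat 05:00 start Sana → 2
Sat 06:30 end Mei → 1
Sat 07:30 end Sana → 0
Sat 10:00 start Nadia → 1
Sat 12:45 end Nadia → 0
Peak is 3, at Fri 22:45 (Jonas, Kenji, Mei).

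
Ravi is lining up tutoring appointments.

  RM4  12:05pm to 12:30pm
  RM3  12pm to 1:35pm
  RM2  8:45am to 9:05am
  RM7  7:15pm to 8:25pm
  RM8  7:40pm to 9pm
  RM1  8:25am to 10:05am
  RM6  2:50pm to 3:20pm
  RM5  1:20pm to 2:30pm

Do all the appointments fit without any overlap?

No

Check each pair: they overlap iff neither finishes before the other starts.
Sorted by start: RM1, RM2, RM3, RM4, RM5, RM6, RM7, RM8.
RM2 starts before RM1 ends → RM1 and RM2 overlap.
That's a conflict, so the schedule is not conflict-free.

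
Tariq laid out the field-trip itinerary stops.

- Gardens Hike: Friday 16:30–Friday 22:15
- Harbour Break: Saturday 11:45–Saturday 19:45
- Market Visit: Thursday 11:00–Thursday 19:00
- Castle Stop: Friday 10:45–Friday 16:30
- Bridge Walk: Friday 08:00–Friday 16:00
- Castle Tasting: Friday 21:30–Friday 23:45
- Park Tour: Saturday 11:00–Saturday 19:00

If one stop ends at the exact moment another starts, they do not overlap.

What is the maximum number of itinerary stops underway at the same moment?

2

Sweep the timeline, counting +1 at each start and −1 at each end (ends before starts at a tie):
Thursday 11:00 start Market Visit → 1
Thursday 19:00 end Market Visit → 0
Friday 08:00 start Bridge Walk → 1
Friday 10:45 start Castle Stop → 2
Friday 16:00 end Bridge Walk → 1
Friday 16:30 end Castle Stop → 0
Friday 16:30 start Gardens Hike → 1
Friday 21:30 start Castle Tasting → 2
Friday 22:15 end Gardens Hike → 1
Friday 23:45 end Castle Tasting → 0
Saturday 11:00 start Park Tour → 1
Saturday 11:45 start Harbour Break → 2
Saturday 19:00 end Park Tour → 1
Saturday 19:45 end Harbour Break → 0
Peak is 2, at Friday 10:45 (Bridge Walk, Castle Stop).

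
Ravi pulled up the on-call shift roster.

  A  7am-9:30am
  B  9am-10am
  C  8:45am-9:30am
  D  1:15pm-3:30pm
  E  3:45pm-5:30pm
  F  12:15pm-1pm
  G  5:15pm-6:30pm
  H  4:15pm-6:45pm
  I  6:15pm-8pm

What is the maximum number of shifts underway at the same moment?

3

Sort all start/end points and keep a running count:
7am start A → 1
8:45am start C → 2
9am start B → 3
9:30am end A → 2
9:30am end C → 1
10am end B → 0
12:15pm start F → 1
1pm end F → 0
1:15pm start D → 1
3:30pm end D → 0
3:45pm start E → 1
4:15pm start H → 2
5:15pm start G → 3
5:30pm end E → 2
6:15pm start I → 3
6:30pm end G → 2
6:45pm end H → 1
8pm end I → 0
Peak is 3, at 9am (A, B, C).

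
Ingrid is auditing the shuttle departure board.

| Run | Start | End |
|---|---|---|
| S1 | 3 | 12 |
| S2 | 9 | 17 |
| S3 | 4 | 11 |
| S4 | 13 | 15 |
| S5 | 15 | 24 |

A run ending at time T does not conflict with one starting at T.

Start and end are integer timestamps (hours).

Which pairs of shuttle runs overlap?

S1 & S2, S1 & S3, S2 & S3, S2 & S4, S2 & S5

Sorted by start: S1, S3, S2, S4, S5.
S3 starts before S1 ends → S1 and S3 overlap.
S2 starts before S1 ends → S1 and S2 overlap.
S4 starts after S1 ends — done with S1.
S2 starts before S3 ends → S3 and S2 overlap.
S4 starts after S3 ends — done with S3.
S4 starts before S2 ends → S2 and S4 overlap.
S5 starts before S2 ends → S2 and S5 overlap.
S5 starts exactly when S4 ends (back-to-back, no overlap).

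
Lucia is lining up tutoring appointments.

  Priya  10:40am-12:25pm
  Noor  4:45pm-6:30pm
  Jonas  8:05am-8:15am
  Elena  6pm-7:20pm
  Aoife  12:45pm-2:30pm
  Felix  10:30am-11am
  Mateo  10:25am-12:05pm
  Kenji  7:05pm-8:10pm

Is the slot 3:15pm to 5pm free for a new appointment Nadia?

Jonas: ends 8:15am at or before Nadia starts 3:15pm → clear.
Mateo: ends 12:05pm at or before Nadia starts 3:15pm → clear.
Felix: ends 11am at or before Nadia starts 3:15pm → clear.
Priya: ends 12:25pm at or before Nadia starts 3:15pm → clear.
Aoife: ends 2:30pm at or before Nadia starts 3:15pm → clear.
Noor: starts 4:45pm before Nadia ends 5pm, and ends 6:30pm after Nadia starts 3:15pm → overlap.
Elena: starts 6pm at or after Nadia ends 5pm → clear.
Kenji: starts 7:05pm at or after Nadia ends 5pm → clear.
Nadia overlaps Noor.

No — it overlaps Noor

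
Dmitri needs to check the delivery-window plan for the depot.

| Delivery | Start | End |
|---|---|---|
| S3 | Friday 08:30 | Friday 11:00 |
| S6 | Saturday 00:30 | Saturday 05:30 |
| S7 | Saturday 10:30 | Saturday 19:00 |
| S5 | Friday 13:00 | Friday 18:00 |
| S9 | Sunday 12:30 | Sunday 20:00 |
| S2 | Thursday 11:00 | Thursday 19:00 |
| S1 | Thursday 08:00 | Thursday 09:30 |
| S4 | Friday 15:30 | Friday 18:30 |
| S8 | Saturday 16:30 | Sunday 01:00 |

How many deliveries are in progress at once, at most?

Sort all start/end points and keep a running count:
Thursday 08:00 start S1 → 1
Thursday 09:30 end S1 → 0
Thursday 11:00 start S2 → 1
Thursday 19:00 end S2 → 0
Friday 08:30 start S3 → 1
Friday 11:00 end S3 → 0
Friday 13:00 start S5 → 1
Friday 15:30 start S4 → 2
Friday 18:00 end S5 → 1
Friday 18:30 end S4 → 0
Saturday 00:30 start S6 → 1
Saturday 05:30 end S6 → 0
Saturday 10:30 start S7 → 1
Saturday 16:30 start S8 → 2
Saturday 19:00 end S7 → 1
Sunday 01:00 end S8 → 0
Sunday 12:30 start S9 → 1
Sunday 20:00 end S9 → 0
Peak is 2, at Friday 15:30 (S4, S5).

2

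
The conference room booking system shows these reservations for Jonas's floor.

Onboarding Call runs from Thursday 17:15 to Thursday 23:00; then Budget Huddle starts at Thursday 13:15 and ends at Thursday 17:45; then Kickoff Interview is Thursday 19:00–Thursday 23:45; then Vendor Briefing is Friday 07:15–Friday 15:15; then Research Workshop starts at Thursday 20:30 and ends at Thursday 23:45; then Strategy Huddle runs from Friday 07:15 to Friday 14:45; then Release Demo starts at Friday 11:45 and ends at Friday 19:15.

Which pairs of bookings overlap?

Two intervals overlap when each starts before the other ends.
Sorted by start: Budget Huddle, Onboarding Call, Kickoff Interview, Research Workshop, Vendor Briefing, Strategy Huddle, Release Demo.
Onboarding Call starts before Budget Huddle ends → Budget Huddle and Onboarding Call overlap.
Kickoff Interview starts after Budget Huddle ends; Budget Huddle is clear from here.
Kickoff Interview starts before Onboarding Call ends → Onboarding Call and Kickoff Interview overlap.
Research Workshop starts before Onboarding Call ends → Onboarding Call and Research Workshop overlap.
Vendor Briefing starts after Onboarding Call ends; Onboarding Call is clear from here.
Research Workshop starts before Kickoff Interview ends → Kickoff Interview and Research Workshop overlap.
Vendor Briefing starts after Kickoff Interview ends; Kickoff Interview is clear from here.
Vendor Briefing starts after Research Workshop ends; Research Workshop is clear from here.
Strategy Huddle starts before Vendor Briefing ends → Vendor Briefing and Strategy Huddle overlap.
Release Demo starts before Vendor Briefing ends → Vendor Briefing and Release Demo overlap.
Release Demo starts before Strategy Huddle ends → Strategy Huddle and Release Demo overlap.

Budget Huddle & Onboarding Call, Kickoff Interview & Onboarding Call, Kickoff Interview & Research Workshop, Onboarding Call & Research Workshop, Release Demo & Strategy Huddle, Release Demo & Vendor Briefing, Strategy Huddle & Vendor Briefing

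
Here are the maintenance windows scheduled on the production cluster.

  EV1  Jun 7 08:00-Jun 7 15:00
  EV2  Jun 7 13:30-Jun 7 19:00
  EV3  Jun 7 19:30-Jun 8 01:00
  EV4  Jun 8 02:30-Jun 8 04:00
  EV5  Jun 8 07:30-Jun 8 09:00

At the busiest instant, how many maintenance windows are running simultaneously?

2

Sort all start/end points and keep a running count:
Jun 7 08:00 start EV1 → 1
Jun 7 13:30 start EV2 → 2
Jun 7 15:00 end EV1 → 1
Jun 7 19:00 end EV2 → 0
Jun 7 19:30 start EV3 → 1
Jun 8 01:00 end EV3 → 0
Jun 8 02:30 start EV4 → 1
Jun 8 04:00 end EV4 → 0
Jun 8 07:30 start EV5 → 1
Jun 8 09:00 end EV5 → 0
Peak is 2, at Jun 7 13:30 (EV1, EV2).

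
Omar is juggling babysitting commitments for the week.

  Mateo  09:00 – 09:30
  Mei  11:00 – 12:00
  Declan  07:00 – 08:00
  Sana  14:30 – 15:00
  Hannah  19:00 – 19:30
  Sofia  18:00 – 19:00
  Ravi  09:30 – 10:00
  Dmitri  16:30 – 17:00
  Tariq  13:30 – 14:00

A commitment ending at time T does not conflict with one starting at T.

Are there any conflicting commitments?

Sorted by start: Declan, Mateo, Ravi, Mei, Tariq, Sana, Dmitri, Sofia, Hannah.
Mateo starts after Declan ends, so Declan has no further overlaps.
Ravi starts exactly when Mateo ends (back-to-back, no overlap), so Mateo has no further overlaps.
Mei starts after Ravi ends, so Ravi has no further overlaps.
Tariq starts after Mei ends, so Mei has no further overlaps.
Sana starts after Tariq ends, so Tariq has no further overlaps.
Dmitri starts after Sana ends, so Sana has no further overlaps.
Sofia starts after Dmitri ends, so Dmitri has no further overlaps.
Hannah starts exactly when Sofia ends (back-to-back, no overlap).
Every pair is clear; the schedule has no overlaps.

No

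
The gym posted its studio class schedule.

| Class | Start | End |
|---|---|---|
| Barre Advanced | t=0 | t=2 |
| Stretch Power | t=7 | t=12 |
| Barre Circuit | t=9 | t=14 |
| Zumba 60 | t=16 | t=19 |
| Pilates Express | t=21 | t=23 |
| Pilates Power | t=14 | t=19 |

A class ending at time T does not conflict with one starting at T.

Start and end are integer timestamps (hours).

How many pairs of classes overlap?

Two intervals overlap when each starts before the other ends.
Sorted by start: Barre Advanced, Stretch Power, Barre Circuit, Pilates Power, Zumba 60, Pilates Express.
Stretch Power starts after Barre Advanced ends — done with Barre Advanced.
Barre Circuit starts before Stretch Power ends → Stretch Power and Barre Circuit overlap.
Pilates Power starts after Stretch Power ends — done with Stretch Power.
Pilates Power starts exactly when Barre Circuit ends (back-to-back, no overlap) — done with Barre Circuit.
Zumba 60 starts before Pilates Power ends → Pilates Power and Zumba 60 overlap.
Pilates Express starts after Pilates Power ends.
Pilates Express starts after Zumba 60 ends.
Overlapping pairs: Barre Circuit & Stretch Power, Pilates Power & Zumba 60 — 2 in total.

2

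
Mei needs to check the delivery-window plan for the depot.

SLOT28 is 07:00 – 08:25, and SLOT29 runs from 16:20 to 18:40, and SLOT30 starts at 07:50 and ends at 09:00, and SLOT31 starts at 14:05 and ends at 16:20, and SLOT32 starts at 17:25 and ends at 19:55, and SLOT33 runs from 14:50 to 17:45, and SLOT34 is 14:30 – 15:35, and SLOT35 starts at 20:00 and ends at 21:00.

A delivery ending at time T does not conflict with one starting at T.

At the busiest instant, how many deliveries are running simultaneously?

Sweep the timeline, counting +1 at each start and −1 at each end (ends before starts at a tie):
07:00 start SLOT28 → 1
07:50 start SLOT30 → 2
08:25 end SLOT28 → 1
09:00 end SLOT30 → 0
14:05 start SLOT31 → 1
14:30 start SLOT34 → 2
14:50 start SLOT33 → 3
15:35 end SLOT34 → 2
16:20 end SLOT31 → 1
16:20 start SLOT29 → 2
17:25 start SLOT32 → 3
17:45 end SLOT33 → 2
18:40 end SLOT29 → 1
19:55 end SLOT32 → 0
20:00 start SLOT35 → 1
21:00 end SLOT35 → 0
Peak is 3, at 14:50 (SLOT31, SLOT33, SLOT34).

3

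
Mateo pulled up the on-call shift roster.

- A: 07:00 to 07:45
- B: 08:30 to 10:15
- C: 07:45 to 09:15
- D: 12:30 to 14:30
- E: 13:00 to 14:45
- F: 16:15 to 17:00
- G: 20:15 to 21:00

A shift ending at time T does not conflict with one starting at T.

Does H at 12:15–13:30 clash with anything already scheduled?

A: ends 07:45 at or before H starts 12:15 → clear.
C: ends 09:15 at or before H starts 12:15 → clear.
B: ends 10:15 at or before H starts 12:15 → clear.
D: starts 12:30 before H ends 13:30, and ends 14:30 after H starts 12:15 → overlap.
E: starts 13:00 before H ends 13:30, and ends 14:45 after H starts 12:15 → overlap.
F: starts 16:15 at or after H ends 13:30 → clear.
G: starts 20:15 at or after H ends 13:30 → clear.
H overlaps D, E.

Yes — it overlaps D, E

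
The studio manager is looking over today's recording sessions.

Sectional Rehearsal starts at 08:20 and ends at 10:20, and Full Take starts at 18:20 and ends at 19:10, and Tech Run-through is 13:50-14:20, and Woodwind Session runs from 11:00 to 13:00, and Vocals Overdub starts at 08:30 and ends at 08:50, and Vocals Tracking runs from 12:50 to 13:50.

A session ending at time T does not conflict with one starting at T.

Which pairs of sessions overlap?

Sectional Rehearsal & Vocals Overdub, Vocals Tracking & Woodwind Session

Check each pair: they overlap iff neither finishes before the other starts.
Sorted by start: Sectional Rehearsal, Vocals Overdub, Woodwind Session, Vocals Tracking, Tech Run-through, Full Take.
Vocals Overdub starts before Sectional Rehearsal ends → Sectional Rehearsal and Vocals Overdub overlap.
Woodwind Session starts after Sectional Rehearsal ends, so nothing later overlaps Sectional Rehearsal either.
Woodwind Session starts after Vocals Overdub ends, so nothing later overlaps Vocals Overdub either.
Vocals Tracking starts before Woodwind Session ends → Woodwind Session and Vocals Tracking overlap.
Tech Run-through starts after Woodwind Session ends, so nothing later overlaps Woodwind Session either.
Tech Run-through starts exactly when Vocals Tracking ends (back-to-back, no overlap), so nothing later overlaps Vocals Tracking either.
Full Take starts after Tech Run-through ends.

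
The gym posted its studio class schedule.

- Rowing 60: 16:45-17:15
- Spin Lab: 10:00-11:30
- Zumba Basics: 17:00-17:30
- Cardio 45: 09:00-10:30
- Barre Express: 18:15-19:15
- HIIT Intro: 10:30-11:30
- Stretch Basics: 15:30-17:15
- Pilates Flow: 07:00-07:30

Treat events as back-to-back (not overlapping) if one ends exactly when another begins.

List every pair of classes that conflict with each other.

Sorted by start: Pilates Flow, Cardio 45, Spin Lab, HIIT Intro, Stretch Basics, Rowing 60, Zumba Basics, Barre Express.
Cardio 45 starts after Pilates Flow ends — done with Pilates Flow.
Spin Lab starts before Cardio 45 ends → Cardio 45 and Spin Lab overlap.
HIIT Intro starts exactly when Cardio 45 ends (back-to-back, no overlap) — done with Cardio 45.
HIIT Intro starts before Spin Lab ends → Spin Lab and HIIT Intro overlap.
Stretch Basics starts after Spin Lab ends — done with Spin Lab.
Stretch Basics starts after HIIT Intro ends — done with HIIT Intro.
Rowing 60 starts before Stretch Basics ends → Stretch Basics and Rowing 60 overlap.
Zumba Basics starts before Stretch Basics ends → Stretch Basics and Zumba Basics overlap.
Barre Express starts after Stretch Basics ends.
Zumba Basics starts before Rowing 60 ends → Rowing 60 and Zumba Basics overlap.
Barre Express starts after Rowing 60 ends.
Barre Express starts after Zumba Basics ends.

Cardio 45 & Spin Lab, HIIT Intro & Spin Lab, Rowing 60 & Stretch Basics, Rowing 60 & Zumba Basics, Stretch Basics & Zumba Basics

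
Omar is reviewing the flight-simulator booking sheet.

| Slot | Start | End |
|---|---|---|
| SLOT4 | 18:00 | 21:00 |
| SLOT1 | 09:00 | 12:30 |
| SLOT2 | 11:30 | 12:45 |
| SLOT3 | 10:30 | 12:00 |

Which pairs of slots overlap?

SLOT1 & SLOT2, SLOT1 & SLOT3, SLOT2 & SLOT3

Sorted by start: SLOT1, SLOT3, SLOT2, SLOT4.
SLOT3 starts before SLOT1 ends → SLOT1 and SLOT3 overlap.
SLOT2 starts before SLOT1 ends → SLOT1 and SLOT2 overlap.
SLOT4 starts after SLOT1 ends.
SLOT2 starts before SLOT3 ends → SLOT3 and SLOT2 overlap.
SLOT4 starts after SLOT3 ends.
SLOT4 starts after SLOT2 ends.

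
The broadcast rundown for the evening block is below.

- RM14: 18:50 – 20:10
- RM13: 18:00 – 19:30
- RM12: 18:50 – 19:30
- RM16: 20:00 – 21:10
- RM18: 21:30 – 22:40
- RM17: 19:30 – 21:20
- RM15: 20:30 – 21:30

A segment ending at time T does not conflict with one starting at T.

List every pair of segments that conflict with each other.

Sorted by start: RM13, RM12, RM14, RM17, RM16, RM15, RM18.
RM12 starts before RM13 ends → RM13 and RM12 overlap.
RM14 starts before RM13 ends → RM13 and RM14 overlap.
RM17 starts exactly when RM13 ends (back-to-back, no overlap), so RM13 has no further overlaps.
RM14 starts before RM12 ends → RM12 and RM14 overlap.
RM17 starts exactly when RM12 ends (back-to-back, no overlap), so RM12 has no further overlaps.
RM17 starts before RM14 ends → RM14 and RM17 overlap.
RM16 starts before RM14 ends → RM14 and RM16 overlap.
RM15 starts after RM14 ends, so RM14 has no further overlaps.
RM16 starts before RM17 ends → RM17 and RM16 overlap.
RM15 starts before RM17 ends → RM17 and RM15 overlap.
RM18 starts after RM17 ends.
RM15 starts before RM16 ends → RM16 and RM15 overlap.
RM18 starts after RM16 ends.
RM18 starts exactly when RM15 ends (back-to-back, no overlap).

RM12 & RM13, RM12 & RM14, RM13 & RM14, RM14 & RM16, RM14 & RM17, RM15 & RM16, RM15 & RM17, RM16 & RM17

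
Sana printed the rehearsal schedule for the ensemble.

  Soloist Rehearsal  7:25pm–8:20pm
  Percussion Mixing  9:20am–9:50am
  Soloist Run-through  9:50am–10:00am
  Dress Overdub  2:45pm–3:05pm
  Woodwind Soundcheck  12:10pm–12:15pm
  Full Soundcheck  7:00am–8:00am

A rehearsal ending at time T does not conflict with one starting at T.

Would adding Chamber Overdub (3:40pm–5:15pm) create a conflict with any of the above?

Full Soundcheck: ends 8:00am at or before Chamber Overdub starts 3:40pm → clear.
Percussion Mixing: ends 9:50am at or before Chamber Overdub starts 3:40pm → clear.
Soloist Run-through: ends 10:00am at or before Chamber Overdub starts 3:40pm → clear.
Woodwind Soundcheck: ends 12:15pm at or before Chamber Overdub starts 3:40pm → clear.
Dress Overdub: ends 3:05pm at or before Chamber Overdub starts 3:40pm → clear.
Soloist Rehearsal: starts 7:25pm at or after Chamber Overdub ends 5:15pm → clear.

No — it doesn't clash with anything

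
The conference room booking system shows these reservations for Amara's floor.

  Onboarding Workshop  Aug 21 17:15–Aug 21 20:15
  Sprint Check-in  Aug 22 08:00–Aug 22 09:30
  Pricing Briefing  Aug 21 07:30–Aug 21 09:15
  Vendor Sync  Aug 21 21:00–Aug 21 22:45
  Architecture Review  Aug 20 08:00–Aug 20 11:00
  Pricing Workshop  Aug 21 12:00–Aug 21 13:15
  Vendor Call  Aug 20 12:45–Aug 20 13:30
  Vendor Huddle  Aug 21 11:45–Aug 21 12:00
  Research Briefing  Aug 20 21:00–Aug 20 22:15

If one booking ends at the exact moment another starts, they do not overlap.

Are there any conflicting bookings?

No

Sorted by start: Architecture Review, Vendor Call, Research Briefing, Pricing Briefing, Vendor Huddle, Pricing Workshop, Onboarding Workshop, Vendor Sync, Sprint Check-in.
Vendor Call starts after Architecture Review ends; Architecture Review is clear from here.
Research Briefing starts after Vendor Call ends; Vendor Call is clear from here.
Pricing Briefing starts after Research Briefing ends; Research Briefing is clear from here.
Vendor Huddle starts after Pricing Briefing ends; Pricing Briefing is clear from here.
Pricing Workshop starts exactly when Vendor Huddle ends (back-to-back, no overlap); Vendor Huddle is clear from here.
Onboarding Workshop starts after Pricing Workshop ends; Pricing Workshop is clear from here.
Vendor Sync starts after Onboarding Workshop ends; Onboarding Workshop is clear from here.
Sprint Check-in starts after Vendor Sync ends.
Every pair is clear; the schedule has no overlaps.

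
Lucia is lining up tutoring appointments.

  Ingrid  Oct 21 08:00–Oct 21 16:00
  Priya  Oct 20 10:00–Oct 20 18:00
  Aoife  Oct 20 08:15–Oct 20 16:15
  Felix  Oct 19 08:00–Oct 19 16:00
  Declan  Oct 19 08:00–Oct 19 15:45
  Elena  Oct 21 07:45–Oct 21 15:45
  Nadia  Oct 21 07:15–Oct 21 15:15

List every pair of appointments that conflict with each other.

Aoife & Priya, Declan & Felix, Elena & Ingrid, Elena & Nadia, Ingrid & Nadia

Two intervals overlap when each starts before the other ends.
Sorted by start: Felix, Declan, Aoife, Priya, Nadia, Elena, Ingrid.
Declan starts before Felix ends → Felix and Declan overlap.
Aoife starts after Felix ends — done with Felix.
Aoife starts after Declan ends — done with Declan.
Priya starts before Aoife ends → Aoife and Priya overlap.
Nadia starts after Aoife ends — done with Aoife.
Nadia starts after Priya ends — done with Priya.
Elena starts before Nadia ends → Nadia and Elena overlap.
Ingrid starts before Nadia ends → Nadia and Ingrid overlap.
Ingrid starts before Elena ends → Elena and Ingrid overlap.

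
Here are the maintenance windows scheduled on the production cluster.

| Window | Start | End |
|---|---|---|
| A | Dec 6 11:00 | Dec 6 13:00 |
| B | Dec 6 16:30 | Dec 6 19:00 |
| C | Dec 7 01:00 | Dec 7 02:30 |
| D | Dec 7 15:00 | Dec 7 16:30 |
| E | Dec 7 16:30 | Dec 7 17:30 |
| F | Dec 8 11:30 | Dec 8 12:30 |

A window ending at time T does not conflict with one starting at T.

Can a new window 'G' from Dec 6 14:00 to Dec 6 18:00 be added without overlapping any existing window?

A: ends Dec 6 13:00 at or before G starts Dec 6 14:00 → clear.
B: starts Dec 6 16:30 before G ends Dec 6 18:00, and ends Dec 6 19:00 after G starts Dec 6 14:00 → overlap.
C: starts Dec 7 01:00 at or after G ends Dec 6 18:00 → clear.
D: starts Dec 7 15:00 at or after G ends Dec 6 18:00 → clear.
E: starts Dec 7 16:30 at or after G ends Dec 6 18:00 → clear.
F: starts Dec 8 11:30 at or after G ends Dec 6 18:00 → clear.
G overlaps B.

No — it overlaps B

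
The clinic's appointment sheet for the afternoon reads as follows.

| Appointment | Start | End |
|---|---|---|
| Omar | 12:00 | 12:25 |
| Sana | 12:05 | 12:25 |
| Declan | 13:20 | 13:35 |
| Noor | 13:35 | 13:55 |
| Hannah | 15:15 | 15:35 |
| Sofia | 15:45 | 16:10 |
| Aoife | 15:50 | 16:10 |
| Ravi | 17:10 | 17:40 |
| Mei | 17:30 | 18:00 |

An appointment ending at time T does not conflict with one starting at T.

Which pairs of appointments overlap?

Sorted by start: Omar, Sana, Declan, Noor, Hannah, Sofia, Aoife, Ravi, Mei.
Sana starts before Omar ends → Omar and Sana overlap.
Declan starts after Omar ends; Omar is clear from here.
Declan starts after Sana ends; Sana is clear from here.
Noor starts exactly when Declan ends (back-to-back, no overlap); Declan is clear from here.
Hannah starts after Noor ends; Noor is clear from here.
Sofia starts after Hannah ends; Hannah is clear from here.
Aoife starts before Sofia ends → Sofia and Aoife overlap.
Ravi starts after Sofia ends; Sofia is clear from here.
Ravi starts after Aoife ends; Aoife is clear from here.
Mei starts before Ravi ends → Ravi and Mei overlap.

Aoife & Sofia, Mei & Ravi, Omar & Sana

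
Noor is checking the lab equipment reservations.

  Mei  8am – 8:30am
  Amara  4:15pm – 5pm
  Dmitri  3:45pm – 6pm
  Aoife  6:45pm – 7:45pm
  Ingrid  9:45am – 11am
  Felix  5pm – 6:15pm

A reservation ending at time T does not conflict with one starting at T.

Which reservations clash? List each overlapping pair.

Amara & Dmitri, Dmitri & Felix

Sorted by start: Mei, Ingrid, Dmitri, Amara, Felix, Aoife.
Ingrid starts after Mei ends, so nothing later overlaps Mei either.
Dmitri starts after Ingrid ends, so nothing later overlaps Ingrid either.
Amara starts before Dmitri ends → Dmitri and Amara overlap.
Felix starts before Dmitri ends → Dmitri and Felix overlap.
Aoife starts after Dmitri ends.
Felix starts exactly when Amara ends (back-to-back, no overlap), so nothing later overlaps Amara either.
Aoife starts after Felix ends.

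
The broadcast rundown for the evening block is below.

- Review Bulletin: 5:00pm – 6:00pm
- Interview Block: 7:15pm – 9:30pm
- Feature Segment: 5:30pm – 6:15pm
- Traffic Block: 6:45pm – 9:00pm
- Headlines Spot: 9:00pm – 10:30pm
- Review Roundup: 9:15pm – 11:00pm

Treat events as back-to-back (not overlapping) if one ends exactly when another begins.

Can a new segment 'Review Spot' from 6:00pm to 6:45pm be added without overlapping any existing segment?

Review Bulletin: ends 6:00pm at or before Review Spot starts 6:00pm → clear.
Feature Segment: starts 5:30pm before Review Spot ends 6:45pm, and ends 6:15pm after Review Spot starts 6:00pm → overlap.
Traffic Block: starts 6:45pm at or after Review Spot ends 6:45pm → clear.
Interview Block: starts 7:15pm at or after Review Spot ends 6:45pm → clear.
Headlines Spot: starts 9:00pm at or after Review Spot ends 6:45pm → clear.
Review Roundup: starts 9:15pm at or after Review Spot ends 6:45pm → clear.
Review Spot overlaps Feature Segment.

No — it overlaps Feature Segment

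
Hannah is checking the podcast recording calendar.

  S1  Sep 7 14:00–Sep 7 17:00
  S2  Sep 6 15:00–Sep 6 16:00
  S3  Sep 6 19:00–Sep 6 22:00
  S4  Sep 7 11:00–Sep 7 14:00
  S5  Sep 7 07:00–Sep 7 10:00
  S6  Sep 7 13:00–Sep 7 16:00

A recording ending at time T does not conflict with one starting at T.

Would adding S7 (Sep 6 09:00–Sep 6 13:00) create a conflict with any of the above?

No — it doesn't clash with anything

S2: starts Sep 6 15:00 at or after S7 ends Sep 6 13:00 → clear.
S3: starts Sep 6 19:00 at or after S7 ends Sep 6 13:00 → clear.
S5: starts Sep 7 07:00 at or after S7 ends Sep 6 13:00 → clear.
S4: starts Sep 7 11:00 at or after S7 ends Sep 6 13:00 → clear.
S6: starts Sep 7 13:00 at or after S7 ends Sep 6 13:00 → clear.
S1: starts Sep 7 14:00 at or after S7 ends Sep 6 13:00 → clear.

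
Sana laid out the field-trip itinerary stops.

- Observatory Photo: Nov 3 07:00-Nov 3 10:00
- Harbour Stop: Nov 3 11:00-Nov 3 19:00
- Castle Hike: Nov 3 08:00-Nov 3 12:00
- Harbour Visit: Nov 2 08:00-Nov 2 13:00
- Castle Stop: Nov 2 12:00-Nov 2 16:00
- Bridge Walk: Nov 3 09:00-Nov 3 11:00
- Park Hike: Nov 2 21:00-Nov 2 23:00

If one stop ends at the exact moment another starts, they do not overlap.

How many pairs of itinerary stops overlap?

Two intervals overlap when each starts before the other ends.
Sorted by start: Harbour Visit, Castle Stop, Park Hike, Observatory Photo, Castle Hike, Bridge Walk, Harbour Stop.
Castle Stop starts before Harbour Visit ends → Harbour Visit and Castle Stop overlap.
Park Hike starts after Harbour Visit ends — done with Harbour Visit.
Park Hike starts after Castle Stop ends — done with Castle Stop.
Observatory Photo starts after Park Hike ends — done with Park Hike.
Castle Hike starts before Observatory Photo ends → Observatory Photo and Castle Hike overlap.
Bridge Walk starts before Observatory Photo ends → Observatory Photo and Bridge Walk overlap.
Harbour Stop starts after Observatory Photo ends.
Bridge Walk starts before Castle Hike ends → Castle Hike and Bridge Walk overlap.
Harbour Stop starts before Castle Hike ends → Castle Hike and Harbour Stop overlap.
Harbour Stop starts exactly when Bridge Walk ends (back-to-back, no overlap).
Overlapping pairs: Bridge Walk & Castle Hike, Bridge Walk & Observatory Photo, Castle Hike & Harbour Stop, Castle Hike & Observatory Photo, Castle Stop & Harbour Visit — 5 in total.

5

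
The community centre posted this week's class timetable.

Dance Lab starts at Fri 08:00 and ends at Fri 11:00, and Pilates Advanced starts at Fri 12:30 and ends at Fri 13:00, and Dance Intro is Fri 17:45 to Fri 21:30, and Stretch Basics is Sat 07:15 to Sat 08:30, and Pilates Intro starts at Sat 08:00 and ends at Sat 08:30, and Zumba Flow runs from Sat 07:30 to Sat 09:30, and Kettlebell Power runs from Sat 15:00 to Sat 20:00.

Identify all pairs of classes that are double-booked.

Pilates Intro & Stretch Basics, Pilates Intro & Zumba Flow, Stretch Basics & Zumba Flow

Sorted by start: Dance Lab, Pilates Advanced, Dance Intro, Stretch Basics, Zumba Flow, Pilates Intro, Kettlebell Power.
Pilates Advanced starts after Dance Lab ends, so Dance Lab has no further overlaps.
Dance Intro starts after Pilates Advanced ends, so Pilates Advanced has no further overlaps.
Stretch Basics starts after Dance Intro ends, so Dance Intro has no further overlaps.
Zumba Flow starts before Stretch Basics ends → Stretch Basics and Zumba Flow overlap.
Pilates Intro starts before Stretch Basics ends → Stretch Basics and Pilates Intro overlap.
Kettlebell Power starts after Stretch Basics ends.
Pilates Intro starts before Zumba Flow ends → Zumba Flow and Pilates Intro overlap.
Kettlebell Power starts after Zumba Flow ends.
Kettlebell Power starts after Pilates Intro ends.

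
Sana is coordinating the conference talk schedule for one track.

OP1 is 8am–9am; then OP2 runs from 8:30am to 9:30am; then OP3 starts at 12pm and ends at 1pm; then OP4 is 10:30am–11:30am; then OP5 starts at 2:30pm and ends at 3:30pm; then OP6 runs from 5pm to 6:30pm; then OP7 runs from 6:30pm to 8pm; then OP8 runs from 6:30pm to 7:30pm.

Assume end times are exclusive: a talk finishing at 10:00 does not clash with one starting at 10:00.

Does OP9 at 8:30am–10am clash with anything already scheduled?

Yes — it overlaps OP1, OP2

OP1: starts 8am before OP9 ends 10am, and ends 9am after OP9 starts 8:30am → overlap.
OP2: starts 8:30am before OP9 ends 10am, and ends 9:30am after OP9 starts 8:30am → overlap.
OP4: starts 10:30am at or after OP9 ends 10am → clear.
OP3: starts 12pm at or after OP9 ends 10am → clear.
OP5: starts 2:30pm at or after OP9 ends 10am → clear.
OP6: starts 5pm at or after OP9 ends 10am → clear.
OP7: starts 6:30pm at or after OP9 ends 10am → clear.
OP8: starts 6:30pm at or after OP9 ends 10am → clear.
OP9 overlaps OP1, OP2.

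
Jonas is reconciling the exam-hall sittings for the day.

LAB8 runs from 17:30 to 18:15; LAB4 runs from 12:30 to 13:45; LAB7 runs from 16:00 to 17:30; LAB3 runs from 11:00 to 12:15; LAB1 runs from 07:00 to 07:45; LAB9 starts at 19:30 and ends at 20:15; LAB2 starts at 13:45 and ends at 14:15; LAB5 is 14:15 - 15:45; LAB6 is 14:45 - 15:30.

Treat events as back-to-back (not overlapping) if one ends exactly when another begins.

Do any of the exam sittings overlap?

Sorted by start: LAB1, LAB3, LAB4, LAB2, LAB5, LAB6, LAB7, LAB8, LAB9.
LAB3 starts after LAB1 ends; LAB1 is clear from here.
LAB4 starts after LAB3 ends; LAB3 is clear from here.
LAB2 starts exactly when LAB4 ends (back-to-back, no overlap); LAB4 is clear from here.
LAB5 starts exactly when LAB2 ends (back-to-back, no overlap); LAB2 is clear from here.
LAB6 starts before LAB5 ends → LAB5 and LAB6 overlap.
That's a conflict, so the schedule is not conflict-free.

Yes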